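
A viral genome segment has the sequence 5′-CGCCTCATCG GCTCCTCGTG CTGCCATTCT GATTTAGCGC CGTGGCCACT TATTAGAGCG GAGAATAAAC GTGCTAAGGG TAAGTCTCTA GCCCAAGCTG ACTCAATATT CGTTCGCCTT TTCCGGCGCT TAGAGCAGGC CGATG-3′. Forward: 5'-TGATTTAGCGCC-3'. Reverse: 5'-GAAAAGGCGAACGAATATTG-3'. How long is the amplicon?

The forward primer matches the template at positions 30–41.
Taking the reverse complement of GAAAAGGCGAACGAATATTG gives CAATATTCGTTCGCCTTTTC, found at positions 104–123 on the template; the primer anneals here to the top strand with its 3' end pointing upstream.
Amplicon spans positions 30–123: 94 bp.

94 bp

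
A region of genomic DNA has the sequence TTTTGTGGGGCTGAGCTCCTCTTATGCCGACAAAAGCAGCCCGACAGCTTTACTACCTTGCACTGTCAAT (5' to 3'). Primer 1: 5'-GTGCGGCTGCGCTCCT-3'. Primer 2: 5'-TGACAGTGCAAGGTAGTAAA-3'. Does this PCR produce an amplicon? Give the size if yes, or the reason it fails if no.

Primer 1 (GTGCGGCTGCGCTCCT) does not match the top strand, and its reverse complement AGGAGCGCAGCCGCAC does not match either.
With no annealing site for primer 1, no amplification occurs.

No product — primer 1 has no binding site in the template.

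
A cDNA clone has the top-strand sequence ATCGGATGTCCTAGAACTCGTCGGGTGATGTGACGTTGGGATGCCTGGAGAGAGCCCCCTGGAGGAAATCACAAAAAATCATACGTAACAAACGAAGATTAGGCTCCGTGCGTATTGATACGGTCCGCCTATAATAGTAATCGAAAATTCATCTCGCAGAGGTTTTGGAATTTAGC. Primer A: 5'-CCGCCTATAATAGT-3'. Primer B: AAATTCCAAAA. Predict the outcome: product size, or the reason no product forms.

Primer A (CCGCCTATAATAGT) matches the top strand at positions 125–138; it acts as a forward primer.
Primer B's reverse complement is TTTTGGAATTT, matching the top strand at positions 163–173; it acts as a reverse primer.
The 3' ends face each other across positions 125–173, giving a 49 bp product.

Yes — a 49 bp product.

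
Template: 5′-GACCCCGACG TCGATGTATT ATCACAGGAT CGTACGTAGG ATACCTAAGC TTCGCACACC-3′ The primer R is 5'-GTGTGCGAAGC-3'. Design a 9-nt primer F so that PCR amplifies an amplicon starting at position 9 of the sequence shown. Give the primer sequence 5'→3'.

The reverse primer's reverse complement GCTTCGCACAC matches the template at positions 49–59; the product starts at position 9.
The forward primer is identical to the top strand over positions 9–17: CGTCGATGT.

5'-CGTCGATGT-3'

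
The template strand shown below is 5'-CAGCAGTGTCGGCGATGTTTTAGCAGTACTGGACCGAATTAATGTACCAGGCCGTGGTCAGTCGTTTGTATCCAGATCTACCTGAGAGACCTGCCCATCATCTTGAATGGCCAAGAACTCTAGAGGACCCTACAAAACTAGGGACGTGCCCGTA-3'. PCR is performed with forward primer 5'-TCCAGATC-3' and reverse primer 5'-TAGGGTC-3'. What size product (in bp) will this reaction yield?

62 bp

Forward primer TCCAGATC is found on the top strand at positions 71–78.
The reverse primer's reverse complement is GACCCTA, which matches the template at positions 126–132.
Product length = (reverse-primer end) − (forward-primer start) + 1 = 132 − 71 + 1 = 62 bp.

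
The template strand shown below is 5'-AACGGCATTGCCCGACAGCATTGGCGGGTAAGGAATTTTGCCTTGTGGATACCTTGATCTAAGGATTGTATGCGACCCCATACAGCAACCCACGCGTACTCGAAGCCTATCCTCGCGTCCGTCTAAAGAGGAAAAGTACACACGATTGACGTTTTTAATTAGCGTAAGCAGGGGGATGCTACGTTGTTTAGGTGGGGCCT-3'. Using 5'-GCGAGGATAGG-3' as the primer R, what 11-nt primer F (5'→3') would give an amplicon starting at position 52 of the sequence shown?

The reverse primer's reverse complement CCTATCCTCGC matches the template at positions 106–116; the product starts at position 52.
The forward primer is identical to the top strand over positions 52–62: CCTTGATCTAA.

5'-CCTTGATCTAA-3'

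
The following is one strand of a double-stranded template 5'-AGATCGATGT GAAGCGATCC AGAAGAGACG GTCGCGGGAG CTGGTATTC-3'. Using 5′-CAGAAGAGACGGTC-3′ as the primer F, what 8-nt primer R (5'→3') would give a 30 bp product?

The forward primer binds at positions 20–33, so a 30 bp product ends at position 20 + 30 − 1 = 49.
The reverse primer anneals to the top strand over positions 42–49, i.e. to TGGTATTC.
Its sequence written 5'→3' is the reverse complement: GAATACCA.

5'-GAATACCA-3'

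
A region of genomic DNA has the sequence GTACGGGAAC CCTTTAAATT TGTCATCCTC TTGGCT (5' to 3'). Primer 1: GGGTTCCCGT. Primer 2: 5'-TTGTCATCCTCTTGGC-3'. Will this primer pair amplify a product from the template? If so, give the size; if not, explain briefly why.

Primer 1 (GGGTTCCCGT) has reverse complement ACGGGAACCC, which matches the top strand at positions 3–12; primer 1 anneals to the top strand there with its 3' end pointing upstream toward position 3.
Primer 2 (TTGTCATCCTCTTGGC) matches the top strand directly at positions 20–35; it anneals to the bottom strand with its 3' end pointing downstream toward position 35.
The 3' ends diverge (primer 1 extends toward position 1, primer 2 toward position 36), so the primers never converge on a shared product.

No product — the primers' 3' ends point away from each other.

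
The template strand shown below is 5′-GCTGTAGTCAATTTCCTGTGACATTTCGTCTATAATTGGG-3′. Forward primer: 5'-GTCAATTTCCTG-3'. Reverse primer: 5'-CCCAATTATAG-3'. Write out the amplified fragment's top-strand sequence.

5'-GTCAATTTCCTGTGACATTTCGTCTATAATTGGG-3'

The forward primer matches the template at positions 7–18.
The reverse primer's reverse complement is CTATAATTGGG, which matches the template at positions 30–40.
The product is the template from position 7 through 40 (34 bp).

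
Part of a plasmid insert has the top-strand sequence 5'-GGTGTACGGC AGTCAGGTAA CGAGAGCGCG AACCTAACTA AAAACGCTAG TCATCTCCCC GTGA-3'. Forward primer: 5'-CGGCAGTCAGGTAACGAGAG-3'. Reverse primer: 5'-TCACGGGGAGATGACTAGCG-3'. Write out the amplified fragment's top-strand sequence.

The forward primer matches the template at positions 7–26.
The reverse primer's reverse complement is CGCTAGTCATCTCCCCGTGA, which matches the template at positions 45–64.
The product is the template from position 7 through 64 (58 bp).

5'-CGGCAGTCAGGTAACGAGAGCGCGAACCTAACTAAAAACGCTAGTCATCTCCCCGTGA-3'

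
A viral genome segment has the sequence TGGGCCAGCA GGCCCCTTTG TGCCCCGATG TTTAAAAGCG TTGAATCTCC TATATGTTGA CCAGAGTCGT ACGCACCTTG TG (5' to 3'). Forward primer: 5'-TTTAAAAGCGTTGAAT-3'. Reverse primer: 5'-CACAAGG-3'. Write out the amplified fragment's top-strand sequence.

5'-TTTAAAAGCGTTGAATCTCCTATATGTTGACCAGAGTCGTACGCACCTTGTG-3'

Forward primer TTTAAAAGCGTTGAAT is found on the top strand at positions 31–46.
Reverse complement of the reverse primer: CCTTGTG. This occurs on the top strand at positions 76–82.
The product is the template from position 31 through 82 (52 bp).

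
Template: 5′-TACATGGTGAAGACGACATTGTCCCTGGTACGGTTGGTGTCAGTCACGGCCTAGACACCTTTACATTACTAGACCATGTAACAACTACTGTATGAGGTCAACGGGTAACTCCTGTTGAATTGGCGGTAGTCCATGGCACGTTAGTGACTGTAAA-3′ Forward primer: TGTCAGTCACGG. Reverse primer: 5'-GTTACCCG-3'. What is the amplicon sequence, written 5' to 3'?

5'-TGTCAGTCACGGCCTAGACACCTTTACATTACTAGACCATGTAACAACTACTGTATGAGGTCAACGGGTAAC-3'

The forward primer matches the template at positions 38–49.
The reverse primer's reverse complement is CGGGTAAC, which matches the template at positions 102–109.
The product is the template from position 38 through 109 (72 bp).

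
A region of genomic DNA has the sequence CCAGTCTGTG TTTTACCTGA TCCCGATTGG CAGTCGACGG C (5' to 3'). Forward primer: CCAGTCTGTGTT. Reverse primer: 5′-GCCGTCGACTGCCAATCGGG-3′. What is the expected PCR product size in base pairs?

Forward primer CCAGTCTGTGTT is found on the top strand at positions 1–12.
The reverse primer's reverse complement is CCCGATTGGCAGTCGACGGC, which matches the template at positions 22–41.
Amplicon spans positions 1–41: 41 bp.

41 bp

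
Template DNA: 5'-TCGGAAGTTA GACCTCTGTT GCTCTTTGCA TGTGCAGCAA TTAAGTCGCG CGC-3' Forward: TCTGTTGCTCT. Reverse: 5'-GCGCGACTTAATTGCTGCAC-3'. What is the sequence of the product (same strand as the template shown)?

5'-TCTGTTGCTCTTTGCATGTGCAGCAATTAAGTCGCGC-3'

Forward primer TCTGTTGCTCT is found on the top strand at positions 15–25.
The reverse primer's reverse complement is GTGCAGCAATTAAGTCGCGC, which matches the template at positions 32–51.
The product is the template from position 15 through 51 (37 bp).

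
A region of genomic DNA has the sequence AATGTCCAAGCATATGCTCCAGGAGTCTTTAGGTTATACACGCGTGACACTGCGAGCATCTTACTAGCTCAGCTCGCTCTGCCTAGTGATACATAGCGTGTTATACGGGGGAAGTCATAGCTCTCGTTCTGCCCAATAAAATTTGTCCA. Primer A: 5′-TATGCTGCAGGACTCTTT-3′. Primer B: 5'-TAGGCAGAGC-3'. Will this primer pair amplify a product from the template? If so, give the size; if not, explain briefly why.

Primer A (TATGCTGCAGGACTCTTT) does not match the top strand, and its reverse complement AAAGAGTCCTGCAGCATA does not match either.
With no annealing site for primer A, no amplification occurs.

No product — primer A has no binding site in the template.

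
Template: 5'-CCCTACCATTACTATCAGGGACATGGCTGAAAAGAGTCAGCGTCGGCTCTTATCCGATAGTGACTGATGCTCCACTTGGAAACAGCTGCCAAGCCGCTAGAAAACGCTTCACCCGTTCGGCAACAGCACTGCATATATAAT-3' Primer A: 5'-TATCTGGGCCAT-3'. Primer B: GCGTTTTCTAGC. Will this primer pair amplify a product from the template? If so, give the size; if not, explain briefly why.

Primer A (TATCTGGGCCAT) does not match the top strand, and its reverse complement ATGGCCCAGATA does not match either.
With no annealing site for primer A, no amplification occurs.

No product — primer A has no binding site in the template.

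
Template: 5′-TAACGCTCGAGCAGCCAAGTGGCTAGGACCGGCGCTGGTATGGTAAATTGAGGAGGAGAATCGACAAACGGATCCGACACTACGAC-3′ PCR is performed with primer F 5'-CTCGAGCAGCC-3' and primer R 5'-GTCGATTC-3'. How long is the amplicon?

The forward primer matches the template at positions 6–16.
Reverse complement of the reverse primer: GAATCGAC. This occurs on the top strand at positions 58–65.
Product length = (reverse-primer end) − (forward-primer start) + 1 = 65 − 6 + 1 = 60 bp.

60 bp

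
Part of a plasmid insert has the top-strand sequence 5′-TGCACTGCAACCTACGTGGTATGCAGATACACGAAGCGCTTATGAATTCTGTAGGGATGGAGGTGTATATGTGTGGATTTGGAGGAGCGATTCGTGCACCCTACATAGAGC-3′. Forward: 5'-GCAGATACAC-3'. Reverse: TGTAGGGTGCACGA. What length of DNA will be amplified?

83 bp

The forward primer matches the template at positions 23–32.
Reverse complement of the reverse primer: TCGTGCACCCTACA. This occurs on the top strand at positions 92–105.
Product length = (reverse-primer end) − (forward-primer start) + 1 = 105 − 23 + 1 = 83 bp.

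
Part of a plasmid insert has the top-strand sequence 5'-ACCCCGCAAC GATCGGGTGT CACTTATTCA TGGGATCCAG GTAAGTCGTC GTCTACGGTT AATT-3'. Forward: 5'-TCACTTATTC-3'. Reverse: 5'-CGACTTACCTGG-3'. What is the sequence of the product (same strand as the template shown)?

5'-TCACTTATTCATGGGATCCAGGTAAGTCG-3'

Forward primer TCACTTATTC is found on the top strand at positions 20–29.
Reverse complement of the reverse primer: CCAGGTAAGTCG. This occurs on the top strand at positions 37–48.
The product is the template from position 20 through 48 (29 bp).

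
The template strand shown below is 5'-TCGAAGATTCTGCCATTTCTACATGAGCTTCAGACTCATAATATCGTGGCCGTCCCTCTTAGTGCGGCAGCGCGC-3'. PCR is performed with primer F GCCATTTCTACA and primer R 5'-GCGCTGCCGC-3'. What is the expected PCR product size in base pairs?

Forward primer GCCATTTCTACA is found on the top strand at positions 12–23.
Reverse complement of the reverse primer: GCGGCAGCGC. This occurs on the top strand at positions 64–73.
Amplicon spans positions 12–73: 62 bp.

62 bp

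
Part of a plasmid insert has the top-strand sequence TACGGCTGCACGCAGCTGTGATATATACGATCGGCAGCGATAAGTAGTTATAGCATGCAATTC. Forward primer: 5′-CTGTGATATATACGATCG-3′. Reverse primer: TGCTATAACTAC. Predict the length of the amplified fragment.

40 bp

Forward primer CTGTGATATATACGATCG is found on the top strand at positions 16–33.
The reverse primer's reverse complement is GTAGTTATAGCA, which matches the template at positions 44–55.
Amplicon spans positions 16–55: 40 bp.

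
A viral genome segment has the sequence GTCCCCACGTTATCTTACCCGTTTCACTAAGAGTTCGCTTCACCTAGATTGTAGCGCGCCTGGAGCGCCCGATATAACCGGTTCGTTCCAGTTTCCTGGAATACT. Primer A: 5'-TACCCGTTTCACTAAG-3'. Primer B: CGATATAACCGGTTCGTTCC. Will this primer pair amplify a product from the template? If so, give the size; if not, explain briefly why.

Primer A (TACCCGTTTCACTAAG) matches the top strand at positions 16–31 (3' end points downstream).
Primer B (CGATATAACCGGTTCGTTCC) also matches the top strand directly, at positions 70–89 — its reverse complement GGAACGAACCGGTTATATCG is not present.
Both primers anneal to the bottom strand with 3' ends pointing the same way, so neither can prime synthesis back toward the other.

No product — both primers anneal to the same strand and extend in the same direction.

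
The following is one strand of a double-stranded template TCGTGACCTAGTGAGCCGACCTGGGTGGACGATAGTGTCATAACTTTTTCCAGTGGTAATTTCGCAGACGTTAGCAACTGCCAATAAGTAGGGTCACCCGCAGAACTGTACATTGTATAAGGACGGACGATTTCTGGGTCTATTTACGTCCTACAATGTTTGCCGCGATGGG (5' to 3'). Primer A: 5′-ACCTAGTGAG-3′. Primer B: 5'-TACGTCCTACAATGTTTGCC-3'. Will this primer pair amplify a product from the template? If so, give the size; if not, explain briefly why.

Primer A (ACCTAGTGAG) matches the top strand at positions 6–15 (3' end points downstream).
Primer B (TACGTCCTACAATGTTTGCC) also matches the top strand directly, at positions 145–164 — its reverse complement GGCAAACATTGTAGGACGTA is not present.
Both primers anneal to the bottom strand with 3' ends pointing the same way, so neither can prime synthesis back toward the other.

No product — both primers anneal to the same strand and extend in the same direction.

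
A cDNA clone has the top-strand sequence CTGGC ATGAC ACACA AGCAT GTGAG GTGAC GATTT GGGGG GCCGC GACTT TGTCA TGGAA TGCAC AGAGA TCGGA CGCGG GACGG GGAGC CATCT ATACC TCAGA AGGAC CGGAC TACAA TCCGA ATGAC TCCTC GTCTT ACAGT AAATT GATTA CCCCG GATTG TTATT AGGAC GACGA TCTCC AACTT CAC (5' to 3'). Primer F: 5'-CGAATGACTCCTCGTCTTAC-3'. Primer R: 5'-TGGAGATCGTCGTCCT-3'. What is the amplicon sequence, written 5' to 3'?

5'-CGAATGACTCCTCGTCTTACAGTAAATTGATTACCCCGGATTGTTATTAGGACGACGATCTCCA-3'

Forward primer CGAATGACTCCTCGTCTTAC is found on the top strand at positions 123–142.
Reverse complement of the reverse primer: AGGACGACGATCTCCA. This occurs on the top strand at positions 171–186.
The product is the template from position 123 through 186 (64 bp).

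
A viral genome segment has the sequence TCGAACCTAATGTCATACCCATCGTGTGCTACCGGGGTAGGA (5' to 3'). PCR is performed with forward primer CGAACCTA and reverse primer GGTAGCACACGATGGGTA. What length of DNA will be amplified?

32 bp

Scanning the template, CGAACCTA occurs at positions 2–9; this primer anneals to the bottom strand there with its 3' end pointing downstream.
Reverse complement of the reverse primer: TACCCATCGTGTGCTACC. This occurs on the top strand at positions 16–33.
Product length = (reverse-primer end) − (forward-primer start) + 1 = 33 − 2 + 1 = 32 bp.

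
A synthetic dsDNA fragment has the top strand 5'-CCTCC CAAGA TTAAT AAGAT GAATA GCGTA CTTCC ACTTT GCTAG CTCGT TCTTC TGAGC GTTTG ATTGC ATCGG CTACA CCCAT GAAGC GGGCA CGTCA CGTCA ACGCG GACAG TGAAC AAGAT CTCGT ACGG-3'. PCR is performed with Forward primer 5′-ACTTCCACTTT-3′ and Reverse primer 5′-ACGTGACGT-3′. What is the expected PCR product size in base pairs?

Scanning the template, ACTTCCACTTT occurs at positions 30–40; this primer anneals to the bottom strand there with its 3' end pointing downstream.
Reverse complement of the reverse primer: ACGTCACGT. This occurs on the top strand at positions 95–103.
Amplicon spans positions 30–103: 74 bp.

74 bp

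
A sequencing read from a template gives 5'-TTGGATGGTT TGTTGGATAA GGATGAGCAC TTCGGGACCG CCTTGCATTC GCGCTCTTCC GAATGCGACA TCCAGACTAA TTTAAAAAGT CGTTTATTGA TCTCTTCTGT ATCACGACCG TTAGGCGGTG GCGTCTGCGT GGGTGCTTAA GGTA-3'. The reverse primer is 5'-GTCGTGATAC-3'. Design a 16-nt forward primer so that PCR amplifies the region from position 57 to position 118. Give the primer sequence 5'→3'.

The reverse primer's reverse complement GTATCACGAC matches the template at positions 109–118; the product starts at position 57.
The forward primer is identical to the top strand over positions 57–72: TTCCGAATGCGACATC.

5'-TTCCGAATGCGACATC-3'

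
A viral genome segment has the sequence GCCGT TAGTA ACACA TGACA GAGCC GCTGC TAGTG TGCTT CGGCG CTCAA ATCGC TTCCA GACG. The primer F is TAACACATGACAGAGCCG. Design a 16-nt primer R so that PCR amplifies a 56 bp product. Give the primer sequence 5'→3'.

5'-CGTCTGGAAGCGATTT-3'

The forward primer binds at positions 9–26, so a 56 bp product ends at position 9 + 56 − 1 = 64.
The reverse primer anneals to the top strand over positions 49–64, i.e. to AAATCGCTTCCAGACG.
Its sequence written 5'→3' is the reverse complement: CGTCTGGAAGCGATTT.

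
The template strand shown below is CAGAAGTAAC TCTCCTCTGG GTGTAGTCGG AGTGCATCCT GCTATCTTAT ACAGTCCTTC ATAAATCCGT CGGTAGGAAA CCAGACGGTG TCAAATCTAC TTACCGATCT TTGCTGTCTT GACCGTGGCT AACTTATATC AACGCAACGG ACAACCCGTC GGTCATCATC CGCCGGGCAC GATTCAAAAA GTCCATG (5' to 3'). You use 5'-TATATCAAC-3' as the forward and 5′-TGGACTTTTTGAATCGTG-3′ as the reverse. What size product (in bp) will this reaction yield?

Forward primer TATATCAAC is found on the top strand at positions 135–143.
Taking the reverse complement of TGGACTTTTTGAATCGTG gives CACGATTCAAAAAGTCCA, found at positions 178–195 on the template; the primer anneals here to the top strand with its 3' end pointing upstream.
Product length = (reverse-primer end) − (forward-primer start) + 1 = 195 − 135 + 1 = 61 bp.

61 bp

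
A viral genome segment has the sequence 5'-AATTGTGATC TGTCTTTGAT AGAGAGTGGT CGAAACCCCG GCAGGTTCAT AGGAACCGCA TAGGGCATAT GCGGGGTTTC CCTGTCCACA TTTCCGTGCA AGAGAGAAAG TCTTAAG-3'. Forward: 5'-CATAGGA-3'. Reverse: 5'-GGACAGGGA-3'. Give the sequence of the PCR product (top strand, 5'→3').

The forward primer matches the template at positions 48–54.
Reverse complement of the reverse primer: TCCCTGTCC. This occurs on the top strand at positions 79–87.
The product is the template from position 48 through 87 (40 bp).

5'-CATAGGAACCGCATAGGGCATATGCGGGGTTTCCCTGTCC-3'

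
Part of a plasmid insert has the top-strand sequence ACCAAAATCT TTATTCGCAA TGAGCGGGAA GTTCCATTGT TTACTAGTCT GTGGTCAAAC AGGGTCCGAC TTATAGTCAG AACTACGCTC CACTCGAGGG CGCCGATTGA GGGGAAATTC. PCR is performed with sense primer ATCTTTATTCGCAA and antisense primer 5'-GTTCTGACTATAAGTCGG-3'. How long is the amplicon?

77 bp

Forward primer ATCTTTATTCGCAA is found on the top strand at positions 7–20.
The reverse primer's reverse complement is CCGACTTATAGTCAGAAC, which matches the template at positions 66–83.
Amplicon spans positions 7–83: 77 bp.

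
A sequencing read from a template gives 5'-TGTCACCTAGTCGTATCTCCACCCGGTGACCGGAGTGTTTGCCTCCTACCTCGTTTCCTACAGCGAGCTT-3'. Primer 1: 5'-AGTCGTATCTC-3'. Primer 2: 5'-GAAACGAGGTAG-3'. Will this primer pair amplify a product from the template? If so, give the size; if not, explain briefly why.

Yes — a 49 bp product.

Primer 1 (AGTCGTATCTC) matches the top strand at positions 9–19; it acts as a forward primer.
Primer 2's reverse complement is CTACCTCGTTTC, matching the top strand at positions 46–57; it acts as a reverse primer.
The 3' ends face each other across positions 9–57, giving a 49 bp product.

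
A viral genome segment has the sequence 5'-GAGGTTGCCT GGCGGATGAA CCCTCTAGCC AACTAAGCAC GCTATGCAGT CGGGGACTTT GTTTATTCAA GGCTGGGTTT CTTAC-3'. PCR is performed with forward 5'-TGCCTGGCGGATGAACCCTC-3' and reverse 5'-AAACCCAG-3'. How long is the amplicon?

75 bp

Forward primer TGCCTGGCGGATGAACCCTC is found on the top strand at positions 6–25.
Taking the reverse complement of AAACCCAG gives CTGGGTTT, found at positions 73–80 on the template; the primer anneals here to the top strand with its 3' end pointing upstream.
The product runs from position 6 to position 80, so its length is 80 − 6 + 1 = 75 bp.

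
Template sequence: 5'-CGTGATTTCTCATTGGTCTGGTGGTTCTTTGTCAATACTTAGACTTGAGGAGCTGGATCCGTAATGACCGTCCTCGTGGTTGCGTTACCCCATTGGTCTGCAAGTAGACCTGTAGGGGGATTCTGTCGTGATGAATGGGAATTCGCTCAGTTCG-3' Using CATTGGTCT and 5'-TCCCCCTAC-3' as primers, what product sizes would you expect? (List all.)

110 bp, 30 bp

The forward primer CATTGGTCT matches the top strand at positions 11–19, 91–99.
The reverse primer's reverse complement is GTAGGGGGA, matching at positions 112–120.
Each forward site pairs with the reverse site to give a product ending at position 120: sizes 110, 30 bp.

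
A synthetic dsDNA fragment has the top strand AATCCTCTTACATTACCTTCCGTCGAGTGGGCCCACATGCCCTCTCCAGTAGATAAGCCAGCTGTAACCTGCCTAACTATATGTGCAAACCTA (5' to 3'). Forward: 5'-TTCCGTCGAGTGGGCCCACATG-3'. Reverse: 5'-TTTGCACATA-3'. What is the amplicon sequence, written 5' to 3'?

5'-TTCCGTCGAGTGGGCCCACATGCCCTCTCCAGTAGATAAGCCAGCTGTAACCTGCCTAACTATATGTGCAAA-3'

The forward primer matches the template at positions 18–39.
The reverse primer's reverse complement is TATGTGCAAA, which matches the template at positions 80–89.
The product is the template from position 18 through 89 (72 bp).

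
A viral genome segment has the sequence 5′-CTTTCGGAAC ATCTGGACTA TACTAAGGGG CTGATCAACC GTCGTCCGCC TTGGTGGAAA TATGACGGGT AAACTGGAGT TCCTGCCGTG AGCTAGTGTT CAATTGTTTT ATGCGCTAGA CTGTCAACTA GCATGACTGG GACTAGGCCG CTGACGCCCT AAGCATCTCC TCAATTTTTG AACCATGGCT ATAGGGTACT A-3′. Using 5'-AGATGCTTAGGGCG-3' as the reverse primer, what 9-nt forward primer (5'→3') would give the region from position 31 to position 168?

The reverse primer's reverse complement CGCCCTAAGCATCT matches the template at positions 155–168; the product starts at position 31.
The forward primer is identical to the top strand over positions 31–39: CTGATCAAC.

5'-CTGATCAAC-3'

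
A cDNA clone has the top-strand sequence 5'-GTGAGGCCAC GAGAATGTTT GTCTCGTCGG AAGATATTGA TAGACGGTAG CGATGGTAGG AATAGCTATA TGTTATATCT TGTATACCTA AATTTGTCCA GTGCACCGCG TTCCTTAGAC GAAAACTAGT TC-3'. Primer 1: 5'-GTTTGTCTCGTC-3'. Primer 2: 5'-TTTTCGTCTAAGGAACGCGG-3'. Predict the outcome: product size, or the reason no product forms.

Primer 1 (GTTTGTCTCGTC) matches the top strand at positions 17–28; it acts as a forward primer.
Primer 2's reverse complement is CCGCGTTCCTTAGACGAAAA, matching the top strand at positions 106–125; it acts as a reverse primer.
The 3' ends face each other across positions 17–125, giving a 109 bp product.

Yes — a 109 bp product.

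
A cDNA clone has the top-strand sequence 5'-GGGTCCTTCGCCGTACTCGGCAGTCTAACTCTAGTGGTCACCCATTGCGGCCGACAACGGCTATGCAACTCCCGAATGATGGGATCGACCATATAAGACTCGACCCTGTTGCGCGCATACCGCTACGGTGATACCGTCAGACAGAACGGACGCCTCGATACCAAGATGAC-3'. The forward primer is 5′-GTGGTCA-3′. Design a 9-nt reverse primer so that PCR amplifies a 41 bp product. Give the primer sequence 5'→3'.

The forward primer binds at positions 34–40, so a 41 bp product ends at position 34 + 41 − 1 = 74.
The reverse primer anneals to the top strand over positions 66–74, i.e. to CAACTCCCG.
Its sequence written 5'→3' is the reverse complement: CGGGAGTTG.

5'-CGGGAGTTG-3'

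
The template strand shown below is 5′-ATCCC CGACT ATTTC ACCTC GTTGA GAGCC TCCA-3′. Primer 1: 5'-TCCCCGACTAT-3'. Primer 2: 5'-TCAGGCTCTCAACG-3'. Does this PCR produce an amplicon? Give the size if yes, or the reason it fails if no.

Primer 2 (TCAGGCTCTCAACG) does not match the top strand, and its reverse complement CGTTGAGAGCCTGA does not match either.
With no annealing site for primer 2, no amplification occurs.

No product — primer 2 has no binding site in the template.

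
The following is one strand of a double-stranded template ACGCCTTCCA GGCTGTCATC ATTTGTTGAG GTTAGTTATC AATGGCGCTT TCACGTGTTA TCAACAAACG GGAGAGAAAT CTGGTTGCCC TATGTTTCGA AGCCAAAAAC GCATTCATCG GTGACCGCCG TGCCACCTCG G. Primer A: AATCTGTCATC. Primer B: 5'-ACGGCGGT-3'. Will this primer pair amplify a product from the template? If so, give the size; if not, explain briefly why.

No product — primer A has no binding site in the template.

Primer A (AATCTGTCATC) does not match the top strand, and its reverse complement GATGACAGATT does not match either.
With no annealing site for primer A, no amplification occurs.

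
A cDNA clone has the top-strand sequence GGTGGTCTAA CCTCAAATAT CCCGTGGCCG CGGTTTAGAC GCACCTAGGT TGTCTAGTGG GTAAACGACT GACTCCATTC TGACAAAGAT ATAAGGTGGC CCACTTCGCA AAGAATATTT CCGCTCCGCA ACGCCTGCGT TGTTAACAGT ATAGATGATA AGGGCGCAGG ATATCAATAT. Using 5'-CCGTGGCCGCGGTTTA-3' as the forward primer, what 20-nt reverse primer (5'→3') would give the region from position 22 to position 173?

5'-TATCCTGCGCCCTTATCATC-3'

The product's 3' end on the top strand is position 173.
The reverse primer anneals to the top strand over positions 154–173, i.e. to GATGATAAGGGCGCAGGATA.
Its sequence written 5'→3' is the reverse complement: TATCCTGCGCCCTTATCATC.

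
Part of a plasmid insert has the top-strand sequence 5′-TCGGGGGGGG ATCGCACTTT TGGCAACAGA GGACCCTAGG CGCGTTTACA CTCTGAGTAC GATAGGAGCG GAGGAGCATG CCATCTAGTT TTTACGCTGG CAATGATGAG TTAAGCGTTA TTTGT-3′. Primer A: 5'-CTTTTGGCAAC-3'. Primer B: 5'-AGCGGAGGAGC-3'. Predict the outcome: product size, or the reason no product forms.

No product — both primers anneal to the same strand and extend in the same direction.

Primer A (CTTTTGGCAAC) matches the top strand at positions 17–27 (3' end points downstream).
Primer B (AGCGGAGGAGC) also matches the top strand directly, at positions 67–77 — its reverse complement GCTCCTCCGCT is not present.
Both primers anneal to the bottom strand with 3' ends pointing the same way, so neither can prime synthesis back toward the other.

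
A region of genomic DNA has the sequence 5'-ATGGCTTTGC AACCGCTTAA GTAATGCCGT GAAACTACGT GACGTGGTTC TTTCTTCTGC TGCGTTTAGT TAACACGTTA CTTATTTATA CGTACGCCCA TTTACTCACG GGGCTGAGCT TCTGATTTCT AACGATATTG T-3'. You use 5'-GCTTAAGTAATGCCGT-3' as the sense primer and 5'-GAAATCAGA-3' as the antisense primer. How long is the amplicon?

Scanning the template, GCTTAAGTAATGCCGT occurs at positions 15–30; this primer anneals to the bottom strand there with its 3' end pointing downstream.
Reverse complement of the reverse primer: TCTGATTTC. This occurs on the top strand at positions 121–129.
Product length = (reverse-primer end) − (forward-primer start) + 1 = 129 − 15 + 1 = 115 bp.

115 bp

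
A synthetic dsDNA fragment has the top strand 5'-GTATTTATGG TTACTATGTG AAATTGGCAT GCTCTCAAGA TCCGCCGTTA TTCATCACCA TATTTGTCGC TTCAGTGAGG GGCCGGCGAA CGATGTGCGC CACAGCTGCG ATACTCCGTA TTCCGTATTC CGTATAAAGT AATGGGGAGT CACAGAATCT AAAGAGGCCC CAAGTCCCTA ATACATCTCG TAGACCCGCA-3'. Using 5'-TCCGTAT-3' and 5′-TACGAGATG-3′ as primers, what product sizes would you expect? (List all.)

The forward primer TCCGTAT matches the top strand at positions 115–121, 122–128, 129–135.
The reverse primer's reverse complement is CATCTCGTA, matching at positions 184–192.
Each forward site pairs with the reverse site to give a product ending at position 192: sizes 78, 71, 64 bp.

78 bp, 71 bp, 64 bp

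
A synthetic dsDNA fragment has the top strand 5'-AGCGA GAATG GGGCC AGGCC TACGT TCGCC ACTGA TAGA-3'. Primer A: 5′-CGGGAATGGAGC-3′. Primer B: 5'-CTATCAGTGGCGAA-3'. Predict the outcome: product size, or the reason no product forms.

No product — primer A has no binding site in the template.

Primer A (CGGGAATGGAGC) does not match the top strand, and its reverse complement GCTCCATTCCCG does not match either.
With no annealing site for primer A, no amplification occurs.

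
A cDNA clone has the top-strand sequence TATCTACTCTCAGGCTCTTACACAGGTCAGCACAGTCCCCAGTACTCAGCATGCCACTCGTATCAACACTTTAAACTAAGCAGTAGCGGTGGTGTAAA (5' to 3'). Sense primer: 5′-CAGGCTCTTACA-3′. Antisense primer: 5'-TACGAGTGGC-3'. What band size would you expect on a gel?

52 bp

Scanning the template, CAGGCTCTTACA occurs at positions 11–22; this primer anneals to the bottom strand there with its 3' end pointing downstream.
Taking the reverse complement of TACGAGTGGC gives GCCACTCGTA, found at positions 53–62 on the template; the primer anneals here to the top strand with its 3' end pointing upstream.
The product runs from position 11 to position 62, so its length is 62 − 11 + 1 = 52 bp.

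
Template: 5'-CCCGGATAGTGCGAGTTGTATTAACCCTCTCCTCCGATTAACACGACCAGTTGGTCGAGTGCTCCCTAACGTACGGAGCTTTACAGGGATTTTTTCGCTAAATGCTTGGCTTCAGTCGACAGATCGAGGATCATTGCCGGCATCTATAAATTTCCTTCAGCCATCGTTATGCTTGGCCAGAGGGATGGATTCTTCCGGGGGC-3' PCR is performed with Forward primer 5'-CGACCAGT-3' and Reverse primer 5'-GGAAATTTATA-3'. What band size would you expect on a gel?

112 bp

Forward primer CGACCAGT is found on the top strand at positions 44–51.
Reverse complement of the reverse primer: TATAAATTTCC. This occurs on the top strand at positions 145–155.
Product length = (reverse-primer end) − (forward-primer start) + 1 = 155 − 44 + 1 = 112 bp.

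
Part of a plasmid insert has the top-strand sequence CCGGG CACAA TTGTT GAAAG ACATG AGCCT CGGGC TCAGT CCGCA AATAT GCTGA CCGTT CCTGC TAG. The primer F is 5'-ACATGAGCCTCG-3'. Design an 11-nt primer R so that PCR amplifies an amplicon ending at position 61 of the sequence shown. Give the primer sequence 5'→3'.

The forward primer binds at positions 21–32; the product's 3' end on the top strand is position 61.
The reverse primer anneals to the top strand over positions 51–61, i.e. to GCTGACCGTTC.
Its sequence written 5'→3' is the reverse complement: GAACGGTCAGC.

5'-GAACGGTCAGC-3'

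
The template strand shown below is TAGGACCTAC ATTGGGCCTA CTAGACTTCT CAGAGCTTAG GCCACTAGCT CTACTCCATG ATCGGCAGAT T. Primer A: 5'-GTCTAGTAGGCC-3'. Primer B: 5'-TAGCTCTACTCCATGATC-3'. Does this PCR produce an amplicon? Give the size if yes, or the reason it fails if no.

No product — the primers' 3' ends point away from each other.

Primer A (GTCTAGTAGGCC) has reverse complement GGCCTACTAGAC, which matches the top strand at positions 15–26; primer A anneals to the top strand there with its 3' end pointing upstream toward position 15.
Primer B (TAGCTCTACTCCATGATC) matches the top strand directly at positions 46–63; it anneals to the bottom strand with its 3' end pointing downstream toward position 63.
The 3' ends diverge (primer A extends toward position 1, primer B toward position 71), so the primers never converge on a shared product.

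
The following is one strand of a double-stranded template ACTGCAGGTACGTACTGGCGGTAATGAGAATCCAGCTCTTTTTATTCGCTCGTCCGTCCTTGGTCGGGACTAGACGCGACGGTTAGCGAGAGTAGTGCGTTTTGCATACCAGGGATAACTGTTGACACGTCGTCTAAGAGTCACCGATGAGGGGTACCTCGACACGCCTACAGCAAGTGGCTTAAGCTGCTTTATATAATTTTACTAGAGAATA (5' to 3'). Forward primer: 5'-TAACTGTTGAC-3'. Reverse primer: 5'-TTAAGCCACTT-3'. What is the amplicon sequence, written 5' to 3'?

The forward primer matches the template at positions 116–126.
The reverse primer's reverse complement is AAGTGGCTTAA, which matches the template at positions 175–185.
The product is the template from position 116 through 185 (70 bp).

5'-TAACTGTTGACACGTCGTCTAAGAGTCACCGATGAGGGGTACCTCGACACGCCTACAGCAAGTGGCTTAA-3'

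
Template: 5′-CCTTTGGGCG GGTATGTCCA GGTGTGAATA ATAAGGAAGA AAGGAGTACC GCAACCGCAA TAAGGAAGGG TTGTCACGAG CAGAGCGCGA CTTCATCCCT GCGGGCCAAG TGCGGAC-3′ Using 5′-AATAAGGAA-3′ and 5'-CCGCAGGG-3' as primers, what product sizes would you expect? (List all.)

The forward primer AATAAGGAA matches the top strand at positions 30–38, 59–67.
The reverse primer's reverse complement is CCCTGCGG, matching at positions 97–104.
Each forward site pairs with the reverse site to give a product ending at position 104: sizes 75, 46 bp.

75 bp, 46 bp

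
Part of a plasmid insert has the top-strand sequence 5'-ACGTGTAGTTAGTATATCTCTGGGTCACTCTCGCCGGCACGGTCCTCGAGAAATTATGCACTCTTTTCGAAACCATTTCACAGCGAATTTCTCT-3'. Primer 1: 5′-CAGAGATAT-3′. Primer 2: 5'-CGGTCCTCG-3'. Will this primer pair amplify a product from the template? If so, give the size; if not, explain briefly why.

No product — the primers' 3' ends point away from each other.

Primer 1 (CAGAGATAT) has reverse complement ATATCTCTG, which matches the top strand at positions 14–22; primer 1 anneals to the top strand there with its 3' end pointing upstream toward position 14.
Primer 2 (CGGTCCTCG) matches the top strand directly at positions 40–48; it anneals to the bottom strand with its 3' end pointing downstream toward position 48.
The 3' ends diverge (primer 1 extends toward position 1, primer 2 toward position 94), so the primers never converge on a shared product.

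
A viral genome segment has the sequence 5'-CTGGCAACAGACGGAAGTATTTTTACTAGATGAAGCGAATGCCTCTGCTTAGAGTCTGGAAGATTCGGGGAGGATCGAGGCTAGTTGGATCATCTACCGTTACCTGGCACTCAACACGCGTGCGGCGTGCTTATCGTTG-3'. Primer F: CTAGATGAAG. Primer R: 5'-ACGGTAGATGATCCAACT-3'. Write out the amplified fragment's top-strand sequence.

Scanning the template, CTAGATGAAG occurs at positions 26–35; this primer anneals to the bottom strand there with its 3' end pointing downstream.
Reverse complement of the reverse primer: AGTTGGATCATCTACCGT. This occurs on the top strand at positions 83–100.
The product is the template from position 26 through 100 (75 bp).

5'-CTAGATGAAGCGAATGCCTCTGCTTAGAGTCTGGAAGATTCGGGGAGGATCGAGGCTAGTTGGATCATCTACCGT-3'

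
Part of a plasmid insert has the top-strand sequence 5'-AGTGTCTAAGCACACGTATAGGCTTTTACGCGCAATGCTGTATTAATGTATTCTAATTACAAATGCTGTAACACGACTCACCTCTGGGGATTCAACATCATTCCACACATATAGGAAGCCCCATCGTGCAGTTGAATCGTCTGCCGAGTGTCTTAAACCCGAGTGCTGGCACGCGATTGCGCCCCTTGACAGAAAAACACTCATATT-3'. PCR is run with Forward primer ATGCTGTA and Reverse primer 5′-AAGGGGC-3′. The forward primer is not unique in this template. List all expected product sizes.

153 bp, 125 bp

The forward primer ATGCTGTA matches the top strand at positions 35–42, 63–70.
The reverse primer's reverse complement is GCCCCTT, matching at positions 181–187.
Each forward site pairs with the reverse site to give a product ending at position 187: sizes 153, 125 bp.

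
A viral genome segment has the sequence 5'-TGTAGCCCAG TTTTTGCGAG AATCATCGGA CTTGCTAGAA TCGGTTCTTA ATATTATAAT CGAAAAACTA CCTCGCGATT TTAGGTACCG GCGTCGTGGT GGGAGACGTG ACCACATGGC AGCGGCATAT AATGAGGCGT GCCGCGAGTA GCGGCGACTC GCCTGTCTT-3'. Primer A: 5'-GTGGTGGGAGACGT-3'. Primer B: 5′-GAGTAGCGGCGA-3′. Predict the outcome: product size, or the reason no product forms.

Primer A (GTGGTGGGAGACGT) matches the top strand at positions 96–109 (3' end points downstream).
Primer B (GAGTAGCGGCGA) also matches the top strand directly, at positions 146–157 — its reverse complement TCGCCGCTACTC is not present.
Both primers anneal to the bottom strand with 3' ends pointing the same way, so neither can prime synthesis back toward the other.

No product — both primers anneal to the same strand and extend in the same direction.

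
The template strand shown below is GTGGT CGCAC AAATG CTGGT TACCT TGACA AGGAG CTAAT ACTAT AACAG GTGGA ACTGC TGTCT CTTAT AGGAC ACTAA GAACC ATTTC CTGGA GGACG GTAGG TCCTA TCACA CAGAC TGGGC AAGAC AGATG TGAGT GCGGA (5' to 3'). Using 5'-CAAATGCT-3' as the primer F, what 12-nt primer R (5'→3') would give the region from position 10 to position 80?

5'-TTAGTGTCCTAT-3'

The product's 3' end on the top strand is position 80.
The reverse primer anneals to the top strand over positions 69–80, i.e. to ATAGGACACTAA.
Its sequence written 5'→3' is the reverse complement: TTAGTGTCCTAT.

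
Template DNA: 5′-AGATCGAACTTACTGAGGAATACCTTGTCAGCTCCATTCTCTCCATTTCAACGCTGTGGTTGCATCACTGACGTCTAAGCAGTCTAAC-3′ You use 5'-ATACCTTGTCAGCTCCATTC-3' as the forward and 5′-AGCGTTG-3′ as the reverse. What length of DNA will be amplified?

Forward primer ATACCTTGTCAGCTCCATTC is found on the top strand at positions 20–39.
Reverse complement of the reverse primer: CAACGCT. This occurs on the top strand at positions 49–55.
Product length = (reverse-primer end) − (forward-primer start) + 1 = 55 − 20 + 1 = 36 bp.

36 bp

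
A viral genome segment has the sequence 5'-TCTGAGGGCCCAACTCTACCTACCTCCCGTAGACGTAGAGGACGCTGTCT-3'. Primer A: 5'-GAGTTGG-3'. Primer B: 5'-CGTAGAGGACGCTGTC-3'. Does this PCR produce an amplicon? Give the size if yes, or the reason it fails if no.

No product — the primers' 3' ends point away from each other.

Primer A (GAGTTGG) has reverse complement CCAACTC, which matches the top strand at positions 10–16; primer A anneals to the top strand there with its 3' end pointing upstream toward position 10.
Primer B (CGTAGAGGACGCTGTC) matches the top strand directly at positions 34–49; it anneals to the bottom strand with its 3' end pointing downstream toward position 49.
The 3' ends diverge (primer A extends toward position 1, primer B toward position 50), so the primers never converge on a shared product.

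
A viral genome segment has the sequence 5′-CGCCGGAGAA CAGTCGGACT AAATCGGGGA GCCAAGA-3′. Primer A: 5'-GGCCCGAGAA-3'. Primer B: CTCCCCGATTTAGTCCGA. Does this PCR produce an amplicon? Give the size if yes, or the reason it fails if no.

No product — primer A has no binding site in the template.

Primer A (GGCCCGAGAA) does not match the top strand, and its reverse complement TTCTCGGGCC does not match either.
With no annealing site for primer A, no amplification occurs.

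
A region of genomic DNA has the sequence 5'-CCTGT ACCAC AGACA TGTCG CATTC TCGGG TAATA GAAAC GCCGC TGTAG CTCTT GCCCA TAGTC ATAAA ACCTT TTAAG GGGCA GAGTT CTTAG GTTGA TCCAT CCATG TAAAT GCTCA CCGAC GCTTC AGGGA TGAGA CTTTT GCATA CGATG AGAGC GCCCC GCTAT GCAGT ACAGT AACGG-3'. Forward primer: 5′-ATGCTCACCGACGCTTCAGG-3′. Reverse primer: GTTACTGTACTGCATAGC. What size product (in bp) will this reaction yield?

70 bp

Forward primer ATGCTCACCGACGCTTCAGG is found on the top strand at positions 114–133.
Taking the reverse complement of GTTACTGTACTGCATAGC gives GCTATGCAGTACAGTAAC, found at positions 166–183 on the template; the primer anneals here to the top strand with its 3' end pointing upstream.
Product length = (reverse-primer end) − (forward-primer start) + 1 = 183 − 114 + 1 = 70 bp.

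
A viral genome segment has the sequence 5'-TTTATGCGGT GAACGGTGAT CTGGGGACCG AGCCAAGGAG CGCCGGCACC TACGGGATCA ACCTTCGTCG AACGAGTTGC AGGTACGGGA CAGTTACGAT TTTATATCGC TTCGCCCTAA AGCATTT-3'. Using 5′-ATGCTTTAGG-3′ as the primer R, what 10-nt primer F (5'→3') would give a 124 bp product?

The reverse primer's reverse complement CCTAAAGCAT matches the template at positions 116–125, so the product ends at position 125.
A 124 bp product then starts at position 125 − 124 + 1 = 2.
The forward primer is identical to the top strand there: TTATGCGGTG.

5'-TTATGCGGTG-3'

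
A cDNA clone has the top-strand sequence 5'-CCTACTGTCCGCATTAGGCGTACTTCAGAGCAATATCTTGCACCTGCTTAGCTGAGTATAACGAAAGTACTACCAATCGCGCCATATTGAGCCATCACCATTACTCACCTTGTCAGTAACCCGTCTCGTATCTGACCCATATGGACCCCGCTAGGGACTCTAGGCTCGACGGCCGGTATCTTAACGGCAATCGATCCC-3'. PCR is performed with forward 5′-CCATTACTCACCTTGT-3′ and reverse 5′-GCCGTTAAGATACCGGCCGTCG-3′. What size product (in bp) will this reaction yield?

91 bp

Scanning the template, CCATTACTCACCTTGT occurs at positions 98–113; this primer anneals to the bottom strand there with its 3' end pointing downstream.
Taking the reverse complement of GCCGTTAAGATACCGGCCGTCG gives CGACGGCCGGTATCTTAACGGC, found at positions 167–188 on the template; the primer anneals here to the top strand with its 3' end pointing upstream.
The product runs from position 98 to position 188, so its length is 188 − 98 + 1 = 91 bp.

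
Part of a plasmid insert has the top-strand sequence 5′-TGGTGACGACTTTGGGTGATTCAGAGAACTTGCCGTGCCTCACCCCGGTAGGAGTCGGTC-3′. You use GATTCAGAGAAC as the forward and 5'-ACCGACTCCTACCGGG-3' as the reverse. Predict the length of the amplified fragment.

Forward primer GATTCAGAGAAC is found on the top strand at positions 18–29.
The reverse primer's reverse complement is CCCGGTAGGAGTCGGT, which matches the template at positions 44–59.
Amplicon spans positions 18–59: 42 bp.

42 bp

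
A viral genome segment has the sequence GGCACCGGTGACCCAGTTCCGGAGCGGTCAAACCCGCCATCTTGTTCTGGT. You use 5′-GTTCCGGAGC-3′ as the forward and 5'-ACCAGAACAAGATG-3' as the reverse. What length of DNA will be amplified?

The forward primer matches the template at positions 16–25.
Reverse complement of the reverse primer: CATCTTGTTCTGGT. This occurs on the top strand at positions 38–51.
Product length = (reverse-primer end) − (forward-primer start) + 1 = 51 − 16 + 1 = 36 bp.

36 bp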